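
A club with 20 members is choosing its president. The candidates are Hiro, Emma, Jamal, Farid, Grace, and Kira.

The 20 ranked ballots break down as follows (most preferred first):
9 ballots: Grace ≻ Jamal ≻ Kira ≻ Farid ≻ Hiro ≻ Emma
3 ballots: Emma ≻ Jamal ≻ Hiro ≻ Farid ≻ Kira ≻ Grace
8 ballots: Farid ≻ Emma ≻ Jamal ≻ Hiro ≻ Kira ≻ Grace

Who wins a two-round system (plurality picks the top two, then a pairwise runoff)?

Farid

Round 1 first-place votes: Hiro 0, Emma 3, Jamal 0, Farid 8, Grace 9, Kira 0. Grace and Farid advance.
Runoff: Grace is ranked above Farid on 9 ballots, Farid above Grace on 11.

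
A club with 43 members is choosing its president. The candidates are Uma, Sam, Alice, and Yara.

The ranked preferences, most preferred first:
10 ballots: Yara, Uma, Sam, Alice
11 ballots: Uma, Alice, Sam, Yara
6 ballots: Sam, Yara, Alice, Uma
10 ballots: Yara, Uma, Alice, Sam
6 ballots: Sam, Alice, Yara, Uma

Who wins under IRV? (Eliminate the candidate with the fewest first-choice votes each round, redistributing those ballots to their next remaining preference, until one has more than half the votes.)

Round 1: Uma 11, Sam 12, Alice 0, Yara 20. Alice eliminated.
Round 2: Uma 11, Sam 12, Yara 20. Uma eliminated.
Round 3: Sam 23, Yara 20. Sam has a majority (≥22).

Sam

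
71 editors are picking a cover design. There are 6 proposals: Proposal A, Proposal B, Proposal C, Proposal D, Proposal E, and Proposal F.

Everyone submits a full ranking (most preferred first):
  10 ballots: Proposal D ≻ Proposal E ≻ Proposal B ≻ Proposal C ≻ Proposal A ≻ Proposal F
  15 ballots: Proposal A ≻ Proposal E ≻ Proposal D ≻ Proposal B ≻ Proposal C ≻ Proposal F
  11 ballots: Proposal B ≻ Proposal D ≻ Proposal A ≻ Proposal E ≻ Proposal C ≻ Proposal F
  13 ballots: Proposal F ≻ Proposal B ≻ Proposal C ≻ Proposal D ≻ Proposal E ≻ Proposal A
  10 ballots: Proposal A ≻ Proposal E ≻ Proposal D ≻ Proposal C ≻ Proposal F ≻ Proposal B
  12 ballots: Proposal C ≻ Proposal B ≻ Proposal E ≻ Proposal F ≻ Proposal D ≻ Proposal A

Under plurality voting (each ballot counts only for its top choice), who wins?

Proposal A

First-place votes: Proposal A 25, Proposal B 11, Proposal C 12, Proposal D 10, Proposal E 0, Proposal F 13.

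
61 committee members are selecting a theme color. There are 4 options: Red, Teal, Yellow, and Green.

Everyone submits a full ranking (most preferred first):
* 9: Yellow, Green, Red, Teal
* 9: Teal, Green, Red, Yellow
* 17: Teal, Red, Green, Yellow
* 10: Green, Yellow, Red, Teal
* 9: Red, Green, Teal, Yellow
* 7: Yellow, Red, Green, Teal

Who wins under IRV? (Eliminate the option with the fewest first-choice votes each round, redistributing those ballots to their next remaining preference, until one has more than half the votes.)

Round 1: Red 9, Teal 26, Yellow 16, Green 10. Red eliminated.
Round 2: Teal 26, Yellow 16, Green 19. Yellow eliminated.
Round 3: Teal 26, Green 35. Green has a majority (≥31).

Green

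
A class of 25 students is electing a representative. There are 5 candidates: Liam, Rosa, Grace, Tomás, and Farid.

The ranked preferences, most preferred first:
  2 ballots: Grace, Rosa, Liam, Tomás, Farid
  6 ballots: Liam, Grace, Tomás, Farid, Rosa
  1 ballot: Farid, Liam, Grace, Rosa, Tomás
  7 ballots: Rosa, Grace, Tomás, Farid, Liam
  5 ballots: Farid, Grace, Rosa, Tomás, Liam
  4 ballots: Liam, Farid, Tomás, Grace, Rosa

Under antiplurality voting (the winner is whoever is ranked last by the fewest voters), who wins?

Grace

Last-place votes: Liam 12, Rosa 10, Grace 0, Tomás 1, Farid 2.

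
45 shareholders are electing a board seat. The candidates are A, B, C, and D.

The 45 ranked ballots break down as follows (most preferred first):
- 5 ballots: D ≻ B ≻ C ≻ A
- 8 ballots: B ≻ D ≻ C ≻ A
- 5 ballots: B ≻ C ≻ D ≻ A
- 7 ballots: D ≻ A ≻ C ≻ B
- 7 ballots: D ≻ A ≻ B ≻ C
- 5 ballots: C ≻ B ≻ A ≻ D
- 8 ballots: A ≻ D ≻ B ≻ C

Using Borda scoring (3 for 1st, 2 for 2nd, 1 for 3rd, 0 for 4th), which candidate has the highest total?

A: 5×0 + 8×0 + 5×0 + 7×2 + 7×2 + 5×1 + 8×3 = 57
B: 5×2 + 8×3 + 5×3 + 7×0 + 7×1 + 5×2 + 8×1 = 74
C: 5×1 + 8×1 + 5×2 + 7×1 + 7×0 + 5×3 + 8×0 = 45
D: 5×3 + 8×2 + 5×1 + 7×3 + 7×3 + 5×0 + 8×2 = 94

D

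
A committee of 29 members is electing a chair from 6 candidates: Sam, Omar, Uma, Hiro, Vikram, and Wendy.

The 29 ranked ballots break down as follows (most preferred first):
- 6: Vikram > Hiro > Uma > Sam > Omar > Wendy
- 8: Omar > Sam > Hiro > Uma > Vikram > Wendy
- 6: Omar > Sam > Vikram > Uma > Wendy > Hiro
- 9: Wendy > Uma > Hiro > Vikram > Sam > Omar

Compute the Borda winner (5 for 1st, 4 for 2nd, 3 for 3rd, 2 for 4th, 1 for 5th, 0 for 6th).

Uma

Sam: 6×2 + 8×4 + 6×4 + 9×1 = 77
Omar: 6×1 + 8×5 + 6×5 + 9×0 = 76
Uma: 6×3 + 8×2 + 6×2 + 9×4 = 82
Hiro: 6×4 + 8×3 + 6×0 + 9×3 = 75
Vikram: 6×5 + 8×1 + 6×3 + 9×2 = 74
Wendy: 6×0 + 8×0 + 6×1 + 9×5 = 51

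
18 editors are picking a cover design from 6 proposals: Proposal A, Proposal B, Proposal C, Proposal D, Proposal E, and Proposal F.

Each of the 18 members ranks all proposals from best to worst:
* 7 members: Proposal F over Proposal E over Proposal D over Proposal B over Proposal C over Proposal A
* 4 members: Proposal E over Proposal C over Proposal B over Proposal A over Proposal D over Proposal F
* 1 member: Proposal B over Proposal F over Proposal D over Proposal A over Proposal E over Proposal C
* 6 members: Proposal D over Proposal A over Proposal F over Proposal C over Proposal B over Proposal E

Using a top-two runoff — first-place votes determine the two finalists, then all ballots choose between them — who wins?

Proposal D

Round 1 first-place votes: Proposal A 0, Proposal B 1, Proposal C 0, Proposal D 6, Proposal E 4, Proposal F 7. Proposal F and Proposal D advance.
Runoff: Proposal F is ranked above Proposal D on 8 ballots, Proposal D above Proposal F on 10.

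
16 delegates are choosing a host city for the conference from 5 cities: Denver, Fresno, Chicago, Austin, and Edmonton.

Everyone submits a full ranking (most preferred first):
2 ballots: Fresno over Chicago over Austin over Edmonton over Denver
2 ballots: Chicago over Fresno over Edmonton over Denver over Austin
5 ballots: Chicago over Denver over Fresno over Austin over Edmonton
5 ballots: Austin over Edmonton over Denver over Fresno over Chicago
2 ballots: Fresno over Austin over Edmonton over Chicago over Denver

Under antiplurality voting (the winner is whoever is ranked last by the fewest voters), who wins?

Fresno

Last-place votes: Denver 4, Fresno 0, Chicago 5, Austin 2, Edmonton 5.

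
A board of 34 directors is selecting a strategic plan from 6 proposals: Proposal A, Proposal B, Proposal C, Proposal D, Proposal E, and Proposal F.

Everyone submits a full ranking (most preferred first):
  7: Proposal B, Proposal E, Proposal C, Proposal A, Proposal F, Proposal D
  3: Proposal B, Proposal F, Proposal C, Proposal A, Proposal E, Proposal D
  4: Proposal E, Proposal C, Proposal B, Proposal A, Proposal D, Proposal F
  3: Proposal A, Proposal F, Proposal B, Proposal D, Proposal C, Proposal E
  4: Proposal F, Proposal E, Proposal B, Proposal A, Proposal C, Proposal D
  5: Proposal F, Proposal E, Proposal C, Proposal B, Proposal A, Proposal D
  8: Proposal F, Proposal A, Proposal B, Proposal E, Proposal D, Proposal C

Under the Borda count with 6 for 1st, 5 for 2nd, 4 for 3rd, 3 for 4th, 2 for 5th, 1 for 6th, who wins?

Proposal A: 7×3 + 3×3 + 4×3 + 3×6 + 4×3 + 5×2 + 8×5 = 122
Proposal B: 7×6 + 3×6 + 4×4 + 3×4 + 4×4 + 5×3 + 8×4 = 151
Proposal C: 7×4 + 3×4 + 4×5 + 3×2 + 4×2 + 5×4 + 8×1 = 102
Proposal D: 7×1 + 3×1 + 4×2 + 3×3 + 4×1 + 5×1 + 8×2 = 52
Proposal E: 7×5 + 3×2 + 4×6 + 3×1 + 4×5 + 5×5 + 8×3 = 137
Proposal F: 7×2 + 3×5 + 4×1 + 3×5 + 4×6 + 5×6 + 8×6 = 150

Proposal B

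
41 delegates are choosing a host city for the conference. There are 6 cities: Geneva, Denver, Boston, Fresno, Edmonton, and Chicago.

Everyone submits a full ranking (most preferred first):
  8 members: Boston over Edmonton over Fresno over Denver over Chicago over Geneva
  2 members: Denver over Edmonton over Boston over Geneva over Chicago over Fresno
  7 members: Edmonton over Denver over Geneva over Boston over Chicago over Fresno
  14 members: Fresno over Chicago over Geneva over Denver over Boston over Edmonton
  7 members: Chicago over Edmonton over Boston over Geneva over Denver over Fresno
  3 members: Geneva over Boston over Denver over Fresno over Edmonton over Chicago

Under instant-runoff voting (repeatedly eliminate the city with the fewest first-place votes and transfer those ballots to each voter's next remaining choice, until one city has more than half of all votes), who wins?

Edmonton

Round 1: Geneva 3, Denver 2, Boston 8, Fresno 14, Edmonton 7, Chicago 7. Denver eliminated.
Round 2: Geneva 3, Boston 8, Fresno 14, Edmonton 9, Chicago 7. Geneva eliminated.
Round 3: Boston 11, Fresno 14, Edmonton 9, Chicago 7. Chicago eliminated.
Round 4: Boston 11, Fresno 14, Edmonton 16. Boston eliminated.
Round 5: Fresno 17, Edmonton 24. Edmonton has a majority (≥21).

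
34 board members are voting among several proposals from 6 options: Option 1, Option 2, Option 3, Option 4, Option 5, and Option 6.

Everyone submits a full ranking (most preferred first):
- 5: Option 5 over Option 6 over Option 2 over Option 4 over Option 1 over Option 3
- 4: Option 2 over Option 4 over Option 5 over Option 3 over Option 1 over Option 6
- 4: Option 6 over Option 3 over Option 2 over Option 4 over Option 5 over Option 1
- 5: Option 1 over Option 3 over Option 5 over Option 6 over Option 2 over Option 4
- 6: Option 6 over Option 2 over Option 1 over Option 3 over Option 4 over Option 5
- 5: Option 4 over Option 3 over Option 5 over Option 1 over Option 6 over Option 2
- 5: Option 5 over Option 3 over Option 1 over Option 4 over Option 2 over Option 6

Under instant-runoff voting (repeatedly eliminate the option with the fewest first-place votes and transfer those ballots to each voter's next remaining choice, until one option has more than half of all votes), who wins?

Round 1: Option 1 5, Option 2 4, Option 3 0, Option 4 5, Option 5 10, Option 6 10. Option 3 eliminated.
Round 2: Option 1 5, Option 2 4, Option 4 5, Option 5 10, Option 6 10. Option 2 eliminated.
Round 3: Option 1 5, Option 4 9, Option 5 10, Option 6 10. Option 1 eliminated.
Round 4: Option 4 9, Option 5 15, Option 6 10. Option 4 eliminated.
Round 5: Option 5 24, Option 6 10. Option 5 has a majority (≥18).

Option 5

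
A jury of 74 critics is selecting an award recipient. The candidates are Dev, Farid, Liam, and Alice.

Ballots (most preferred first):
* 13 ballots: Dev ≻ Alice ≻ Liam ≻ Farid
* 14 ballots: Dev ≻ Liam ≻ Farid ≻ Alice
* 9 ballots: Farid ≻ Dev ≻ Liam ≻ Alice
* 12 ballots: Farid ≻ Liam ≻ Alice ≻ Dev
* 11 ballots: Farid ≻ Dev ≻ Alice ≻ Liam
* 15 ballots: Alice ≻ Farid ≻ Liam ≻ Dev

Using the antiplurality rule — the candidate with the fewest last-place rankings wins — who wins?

Last-place votes: Dev 27, Farid 13, Liam 11, Alice 23.

Liam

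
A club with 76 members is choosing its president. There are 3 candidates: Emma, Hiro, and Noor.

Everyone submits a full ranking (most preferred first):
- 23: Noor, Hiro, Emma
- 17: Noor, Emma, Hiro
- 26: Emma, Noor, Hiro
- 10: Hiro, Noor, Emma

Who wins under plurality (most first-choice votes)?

First-place votes: Emma 26, Hiro 10, Noor 40.

Noor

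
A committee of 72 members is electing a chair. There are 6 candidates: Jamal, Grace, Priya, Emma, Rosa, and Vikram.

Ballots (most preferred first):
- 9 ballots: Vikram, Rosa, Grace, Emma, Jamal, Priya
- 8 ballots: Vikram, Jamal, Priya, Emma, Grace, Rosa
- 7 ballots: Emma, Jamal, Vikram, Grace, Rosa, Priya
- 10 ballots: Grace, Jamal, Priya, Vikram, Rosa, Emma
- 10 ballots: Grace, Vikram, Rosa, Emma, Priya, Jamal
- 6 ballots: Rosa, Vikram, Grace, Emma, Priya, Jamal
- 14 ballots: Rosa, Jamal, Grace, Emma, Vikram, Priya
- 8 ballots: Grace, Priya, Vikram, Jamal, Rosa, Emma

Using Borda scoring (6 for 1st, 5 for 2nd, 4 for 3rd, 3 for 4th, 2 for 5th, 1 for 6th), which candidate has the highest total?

Jamal: 9×2 + 8×5 + 7×5 + 10×5 + 10×1 + 6×1 + 14×5 + 8×3 = 253
Grace: 9×4 + 8×2 + 7×3 + 10×6 + 10×6 + 6×4 + 14×4 + 8×6 = 321
Priya: 9×1 + 8×4 + 7×1 + 10×4 + 10×2 + 6×2 + 14×1 + 8×5 = 174
Emma: 9×3 + 8×3 + 7×6 + 10×1 + 10×3 + 6×3 + 14×3 + 8×1 = 201
Rosa: 9×5 + 8×1 + 7×2 + 10×2 + 10×4 + 6×6 + 14×6 + 8×2 = 263
Vikram: 9×6 + 8×6 + 7×4 + 10×3 + 10×5 + 6×5 + 14×2 + 8×4 = 300

Grace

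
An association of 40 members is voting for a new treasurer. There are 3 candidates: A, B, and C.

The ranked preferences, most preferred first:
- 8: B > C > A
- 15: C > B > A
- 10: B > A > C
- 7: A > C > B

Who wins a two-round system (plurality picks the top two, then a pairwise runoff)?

C

Round 1 first-place votes: A 7, B 18, C 15. B and C advance.
Runoff: B is ranked above C on 18 ballots, C above B on 22.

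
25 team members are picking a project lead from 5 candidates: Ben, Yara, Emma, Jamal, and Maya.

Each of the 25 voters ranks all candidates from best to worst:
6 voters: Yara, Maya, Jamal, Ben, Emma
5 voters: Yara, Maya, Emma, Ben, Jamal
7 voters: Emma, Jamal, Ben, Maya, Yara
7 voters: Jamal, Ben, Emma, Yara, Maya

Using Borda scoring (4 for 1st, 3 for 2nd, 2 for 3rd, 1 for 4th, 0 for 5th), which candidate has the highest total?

Jamal

Ben: 6×1 + 5×1 + 7×2 + 7×3 = 46
Yara: 6×4 + 5×4 + 7×0 + 7×1 = 51
Emma: 6×0 + 5×2 + 7×4 + 7×2 = 52
Jamal: 6×2 + 5×0 + 7×3 + 7×4 = 61
Maya: 6×3 + 5×3 + 7×1 + 7×0 = 40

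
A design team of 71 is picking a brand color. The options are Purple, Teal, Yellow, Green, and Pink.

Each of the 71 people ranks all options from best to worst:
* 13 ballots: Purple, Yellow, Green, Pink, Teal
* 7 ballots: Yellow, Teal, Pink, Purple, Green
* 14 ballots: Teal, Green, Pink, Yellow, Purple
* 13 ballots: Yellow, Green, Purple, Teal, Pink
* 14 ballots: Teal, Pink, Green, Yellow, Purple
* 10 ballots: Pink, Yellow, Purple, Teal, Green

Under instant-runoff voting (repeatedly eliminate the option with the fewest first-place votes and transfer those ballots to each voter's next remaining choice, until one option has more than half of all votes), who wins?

Round 1: Purple 13, Teal 28, Yellow 20, Green 0, Pink 10. Green eliminated.
Round 2: Purple 13, Teal 28, Yellow 20, Pink 10. Pink eliminated.
Round 3: Purple 13, Teal 28, Yellow 30. Purple eliminated.
Round 4: Teal 28, Yellow 43. Yellow has a majority (≥36).

Yellow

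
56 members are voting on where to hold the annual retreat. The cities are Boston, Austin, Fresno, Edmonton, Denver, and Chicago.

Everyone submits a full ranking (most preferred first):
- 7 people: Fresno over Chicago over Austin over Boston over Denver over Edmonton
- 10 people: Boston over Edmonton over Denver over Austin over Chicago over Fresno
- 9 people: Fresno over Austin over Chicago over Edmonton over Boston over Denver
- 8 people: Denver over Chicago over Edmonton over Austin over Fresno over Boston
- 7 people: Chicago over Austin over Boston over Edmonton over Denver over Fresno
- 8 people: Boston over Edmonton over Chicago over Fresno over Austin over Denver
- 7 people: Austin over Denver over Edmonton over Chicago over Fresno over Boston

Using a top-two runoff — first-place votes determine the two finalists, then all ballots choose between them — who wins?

Round 1 first-place votes: Boston 18, Austin 7, Fresno 16, Edmonton 0, Denver 8, Chicago 7. Boston and Fresno advance.
Runoff: Boston is ranked above Fresno on 25 ballots, Fresno above Boston on 31.

Fresno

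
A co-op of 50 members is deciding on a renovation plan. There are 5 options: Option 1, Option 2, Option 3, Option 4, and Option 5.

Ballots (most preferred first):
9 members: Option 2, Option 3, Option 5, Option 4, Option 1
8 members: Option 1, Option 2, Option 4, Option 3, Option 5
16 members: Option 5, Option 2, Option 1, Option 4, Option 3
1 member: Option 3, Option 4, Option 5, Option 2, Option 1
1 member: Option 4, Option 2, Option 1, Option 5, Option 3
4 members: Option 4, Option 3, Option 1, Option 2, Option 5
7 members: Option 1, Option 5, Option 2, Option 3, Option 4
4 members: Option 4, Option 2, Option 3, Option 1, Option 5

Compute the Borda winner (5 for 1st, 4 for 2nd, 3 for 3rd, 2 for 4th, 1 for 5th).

Option 2

Option 1: 9×1 + 8×5 + 16×3 + 1×1 + 1×3 + 4×3 + 7×5 + 4×2 = 156
Option 2: 9×5 + 8×4 + 16×4 + 1×2 + 1×4 + 4×2 + 7×3 + 4×4 = 192
Option 3: 9×4 + 8×2 + 16×1 + 1×5 + 1×1 + 4×4 + 7×2 + 4×3 = 116
Option 4: 9×2 + 8×3 + 16×2 + 1×4 + 1×5 + 4×5 + 7×1 + 4×5 = 130
Option 5: 9×3 + 8×1 + 16×5 + 1×3 + 1×2 + 4×1 + 7×4 + 4×1 = 156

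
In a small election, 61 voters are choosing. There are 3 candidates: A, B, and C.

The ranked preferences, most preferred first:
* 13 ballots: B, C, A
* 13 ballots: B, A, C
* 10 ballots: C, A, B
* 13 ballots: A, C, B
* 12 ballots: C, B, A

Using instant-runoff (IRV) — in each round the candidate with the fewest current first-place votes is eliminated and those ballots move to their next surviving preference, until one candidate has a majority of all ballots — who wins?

C

Round 1: A 13, B 26, C 22. A eliminated.
Round 2: B 26, C 35. C has a majority (≥31).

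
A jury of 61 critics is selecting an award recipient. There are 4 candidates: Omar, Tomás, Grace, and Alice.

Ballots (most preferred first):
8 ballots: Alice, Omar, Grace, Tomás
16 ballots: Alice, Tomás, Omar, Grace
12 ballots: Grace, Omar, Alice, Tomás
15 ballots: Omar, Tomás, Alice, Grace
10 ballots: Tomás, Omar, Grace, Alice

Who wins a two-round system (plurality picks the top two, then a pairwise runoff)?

Omar

Round 1 first-place votes: Omar 15, Tomás 10, Grace 12, Alice 24. Alice and Omar advance.
Runoff: Alice is ranked above Omar on 24 ballots, Omar above Alice on 37.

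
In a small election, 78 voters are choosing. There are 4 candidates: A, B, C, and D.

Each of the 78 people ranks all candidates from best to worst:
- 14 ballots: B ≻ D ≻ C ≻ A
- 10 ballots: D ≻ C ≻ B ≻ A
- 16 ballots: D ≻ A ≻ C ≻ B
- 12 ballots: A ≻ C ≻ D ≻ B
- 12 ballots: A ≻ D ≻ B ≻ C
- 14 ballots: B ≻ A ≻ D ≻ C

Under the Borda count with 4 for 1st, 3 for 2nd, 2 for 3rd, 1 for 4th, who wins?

D

A: 14×1 + 10×1 + 16×3 + 12×4 + 12×4 + 14×3 = 210
B: 14×4 + 10×2 + 16×1 + 12×1 + 12×2 + 14×4 = 184
C: 14×2 + 10×3 + 16×2 + 12×3 + 12×1 + 14×1 = 152
D: 14×3 + 10×4 + 16×4 + 12×2 + 12×3 + 14×2 = 234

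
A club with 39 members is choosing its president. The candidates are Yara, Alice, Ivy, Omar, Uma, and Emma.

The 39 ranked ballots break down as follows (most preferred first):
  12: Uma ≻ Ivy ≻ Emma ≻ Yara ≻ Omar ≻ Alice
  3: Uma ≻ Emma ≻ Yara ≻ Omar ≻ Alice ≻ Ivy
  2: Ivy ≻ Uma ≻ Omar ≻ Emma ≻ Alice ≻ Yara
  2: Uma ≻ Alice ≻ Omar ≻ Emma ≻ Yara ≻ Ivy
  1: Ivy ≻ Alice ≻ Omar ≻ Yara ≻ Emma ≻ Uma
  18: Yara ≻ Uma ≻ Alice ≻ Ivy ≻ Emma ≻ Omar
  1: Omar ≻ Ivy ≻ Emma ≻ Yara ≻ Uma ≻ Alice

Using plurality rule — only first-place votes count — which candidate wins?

First-place votes: Yara 18, Alice 0, Ivy 3, Omar 1, Uma 17, Emma 0.

Yara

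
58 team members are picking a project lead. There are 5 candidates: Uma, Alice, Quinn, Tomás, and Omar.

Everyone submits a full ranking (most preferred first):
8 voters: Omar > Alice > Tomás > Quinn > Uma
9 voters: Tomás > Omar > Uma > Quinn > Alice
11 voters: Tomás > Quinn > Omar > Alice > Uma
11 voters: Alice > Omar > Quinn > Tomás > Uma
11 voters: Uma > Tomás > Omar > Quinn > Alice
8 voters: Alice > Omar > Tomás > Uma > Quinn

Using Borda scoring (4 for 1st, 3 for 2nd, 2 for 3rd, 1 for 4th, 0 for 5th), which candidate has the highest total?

Omar

Uma: 8×0 + 9×2 + 11×0 + 11×0 + 11×4 + 8×1 = 70
Alice: 8×3 + 9×0 + 11×1 + 11×4 + 11×0 + 8×4 = 111
Quinn: 8×1 + 9×1 + 11×3 + 11×2 + 11×1 + 8×0 = 83
Tomás: 8×2 + 9×4 + 11×4 + 11×1 + 11×3 + 8×2 = 156
Omar: 8×4 + 9×3 + 11×2 + 11×3 + 11×2 + 8×3 = 160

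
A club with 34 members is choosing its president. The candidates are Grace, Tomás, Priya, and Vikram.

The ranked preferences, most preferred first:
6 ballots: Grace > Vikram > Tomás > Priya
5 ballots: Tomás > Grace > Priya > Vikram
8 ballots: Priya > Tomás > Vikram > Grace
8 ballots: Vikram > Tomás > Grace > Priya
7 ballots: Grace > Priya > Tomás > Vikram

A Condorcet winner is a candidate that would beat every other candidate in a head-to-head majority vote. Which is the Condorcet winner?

Tomás

Tomás vs Grace: 21–13
Tomás vs Priya: 19–15
Tomás vs Vikram: 20–14
Tomás beats every other candidate.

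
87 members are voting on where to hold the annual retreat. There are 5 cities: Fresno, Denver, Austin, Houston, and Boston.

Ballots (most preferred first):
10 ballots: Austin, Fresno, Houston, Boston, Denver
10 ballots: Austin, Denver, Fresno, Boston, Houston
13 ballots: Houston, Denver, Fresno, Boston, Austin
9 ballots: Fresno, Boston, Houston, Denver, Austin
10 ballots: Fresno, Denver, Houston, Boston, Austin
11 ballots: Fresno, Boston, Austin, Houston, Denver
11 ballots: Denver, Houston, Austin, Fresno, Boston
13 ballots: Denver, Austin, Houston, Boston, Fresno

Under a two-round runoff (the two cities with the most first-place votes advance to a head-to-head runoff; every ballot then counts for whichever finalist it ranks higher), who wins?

Denver

Round 1 first-place votes: Fresno 30, Denver 24, Austin 20, Houston 13, Boston 0. Fresno and Denver advance.
Runoff: Fresno is ranked above Denver on 40 ballots, Denver above Fresno on 47.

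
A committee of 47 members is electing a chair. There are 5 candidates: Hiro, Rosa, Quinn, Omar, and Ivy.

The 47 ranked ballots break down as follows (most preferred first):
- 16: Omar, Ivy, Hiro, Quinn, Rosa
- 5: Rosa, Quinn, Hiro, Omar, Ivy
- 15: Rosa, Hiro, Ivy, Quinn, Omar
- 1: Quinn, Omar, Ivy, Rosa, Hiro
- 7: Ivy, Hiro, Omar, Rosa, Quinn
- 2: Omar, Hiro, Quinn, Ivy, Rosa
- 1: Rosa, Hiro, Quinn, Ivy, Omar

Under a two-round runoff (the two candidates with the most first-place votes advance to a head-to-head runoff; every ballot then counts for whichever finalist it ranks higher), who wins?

Omar

Round 1 first-place votes: Hiro 0, Rosa 21, Quinn 1, Omar 18, Ivy 7. Rosa and Omar advance.
Runoff: Rosa is ranked above Omar on 21 ballots, Omar above Rosa on 26.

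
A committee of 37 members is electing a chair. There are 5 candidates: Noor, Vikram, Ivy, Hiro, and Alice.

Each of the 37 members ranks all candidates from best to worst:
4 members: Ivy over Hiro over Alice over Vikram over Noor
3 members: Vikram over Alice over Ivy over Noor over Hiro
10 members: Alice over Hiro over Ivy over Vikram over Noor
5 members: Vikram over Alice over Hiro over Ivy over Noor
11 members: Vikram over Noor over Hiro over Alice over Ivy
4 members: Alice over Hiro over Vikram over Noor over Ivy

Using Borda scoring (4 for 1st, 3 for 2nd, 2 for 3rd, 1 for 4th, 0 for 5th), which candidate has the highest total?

Noor: 4×0 + 3×1 + 10×0 + 5×0 + 11×3 + 4×1 = 40
Vikram: 4×1 + 3×4 + 10×1 + 5×4 + 11×4 + 4×2 = 98
Ivy: 4×4 + 3×2 + 10×2 + 5×1 + 11×0 + 4×0 = 47
Hiro: 4×3 + 3×0 + 10×3 + 5×2 + 11×2 + 4×3 = 86
Alice: 4×2 + 3×3 + 10×4 + 5×3 + 11×1 + 4×4 = 99

Alice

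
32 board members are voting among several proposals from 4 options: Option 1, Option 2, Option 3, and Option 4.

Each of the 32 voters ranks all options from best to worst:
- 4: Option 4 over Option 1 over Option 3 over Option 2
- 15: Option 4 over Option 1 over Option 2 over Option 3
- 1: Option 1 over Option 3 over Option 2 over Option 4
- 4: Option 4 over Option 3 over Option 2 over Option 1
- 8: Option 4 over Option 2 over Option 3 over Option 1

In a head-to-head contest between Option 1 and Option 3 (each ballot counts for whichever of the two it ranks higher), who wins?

Option 1

Option 1 is ranked above Option 3 on 20 ballots; Option 3 above Option 1 on 12.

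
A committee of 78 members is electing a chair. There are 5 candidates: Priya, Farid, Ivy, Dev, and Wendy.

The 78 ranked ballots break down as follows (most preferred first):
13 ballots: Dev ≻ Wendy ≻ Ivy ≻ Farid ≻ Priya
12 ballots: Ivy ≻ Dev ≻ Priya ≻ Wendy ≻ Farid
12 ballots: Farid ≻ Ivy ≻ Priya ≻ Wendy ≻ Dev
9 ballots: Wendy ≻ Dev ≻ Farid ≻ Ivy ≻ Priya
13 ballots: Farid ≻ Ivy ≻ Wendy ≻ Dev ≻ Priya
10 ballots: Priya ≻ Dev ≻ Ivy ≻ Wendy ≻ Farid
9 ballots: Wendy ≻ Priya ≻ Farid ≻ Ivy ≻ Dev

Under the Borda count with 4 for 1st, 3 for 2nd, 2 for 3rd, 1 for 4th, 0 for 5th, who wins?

Priya: 13×0 + 12×2 + 12×2 + 9×0 + 13×0 + 10×4 + 9×3 = 115
Farid: 13×1 + 12×0 + 12×4 + 9×2 + 13×4 + 10×0 + 9×2 = 149
Ivy: 13×2 + 12×4 + 12×3 + 9×1 + 13×3 + 10×2 + 9×1 = 187
Dev: 13×4 + 12×3 + 12×0 + 9×3 + 13×1 + 10×3 + 9×0 = 158
Wendy: 13×3 + 12×1 + 12×1 + 9×4 + 13×2 + 10×1 + 9×4 = 171

Ivy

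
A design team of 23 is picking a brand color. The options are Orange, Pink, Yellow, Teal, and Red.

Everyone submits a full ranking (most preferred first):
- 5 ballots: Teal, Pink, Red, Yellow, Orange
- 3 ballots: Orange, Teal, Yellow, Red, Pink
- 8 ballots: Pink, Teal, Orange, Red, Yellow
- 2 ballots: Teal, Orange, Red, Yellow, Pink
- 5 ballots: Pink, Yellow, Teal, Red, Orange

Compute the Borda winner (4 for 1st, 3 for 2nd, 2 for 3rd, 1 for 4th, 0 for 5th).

Orange: 5×0 + 3×4 + 8×2 + 2×3 + 5×0 = 34
Pink: 5×3 + 3×0 + 8×4 + 2×0 + 5×4 = 67
Yellow: 5×1 + 3×2 + 8×0 + 2×1 + 5×3 = 28
Teal: 5×4 + 3×3 + 8×3 + 2×4 + 5×2 = 71
Red: 5×2 + 3×1 + 8×1 + 2×2 + 5×1 = 30

Teal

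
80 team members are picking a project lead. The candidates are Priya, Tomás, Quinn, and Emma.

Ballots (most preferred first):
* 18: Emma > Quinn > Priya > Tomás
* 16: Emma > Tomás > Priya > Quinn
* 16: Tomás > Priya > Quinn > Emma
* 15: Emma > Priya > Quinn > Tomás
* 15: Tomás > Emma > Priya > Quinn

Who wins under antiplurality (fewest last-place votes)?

Last-place votes: Priya 0, Tomás 33, Quinn 31, Emma 16.

Priya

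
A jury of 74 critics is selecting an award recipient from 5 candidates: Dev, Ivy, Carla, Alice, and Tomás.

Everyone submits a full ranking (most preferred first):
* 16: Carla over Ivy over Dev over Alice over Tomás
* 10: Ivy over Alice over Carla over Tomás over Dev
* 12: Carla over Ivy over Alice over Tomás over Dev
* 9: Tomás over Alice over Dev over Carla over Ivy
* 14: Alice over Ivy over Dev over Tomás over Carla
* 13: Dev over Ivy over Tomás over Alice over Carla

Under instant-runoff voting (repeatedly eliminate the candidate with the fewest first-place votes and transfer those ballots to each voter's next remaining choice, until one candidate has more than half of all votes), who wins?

Round 1: Dev 13, Ivy 10, Carla 28, Alice 14, Tomás 9. Tomás eliminated.
Round 2: Dev 13, Ivy 10, Carla 28, Alice 23. Ivy eliminated.
Round 3: Dev 13, Carla 28, Alice 33. Dev eliminated.
Round 4: Carla 28, Alice 46. Alice has a majority (≥38).

Alice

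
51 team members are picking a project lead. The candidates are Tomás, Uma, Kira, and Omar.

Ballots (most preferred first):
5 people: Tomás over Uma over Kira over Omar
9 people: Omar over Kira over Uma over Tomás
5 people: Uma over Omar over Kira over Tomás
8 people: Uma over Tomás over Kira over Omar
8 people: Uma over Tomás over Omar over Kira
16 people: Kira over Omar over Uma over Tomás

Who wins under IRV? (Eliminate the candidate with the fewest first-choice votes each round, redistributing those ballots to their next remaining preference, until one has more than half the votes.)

Round 1: Tomás 5, Uma 21, Kira 16, Omar 9. Tomás eliminated.
Round 2: Uma 26, Kira 16, Omar 9. Uma has a majority (≥26).

Uma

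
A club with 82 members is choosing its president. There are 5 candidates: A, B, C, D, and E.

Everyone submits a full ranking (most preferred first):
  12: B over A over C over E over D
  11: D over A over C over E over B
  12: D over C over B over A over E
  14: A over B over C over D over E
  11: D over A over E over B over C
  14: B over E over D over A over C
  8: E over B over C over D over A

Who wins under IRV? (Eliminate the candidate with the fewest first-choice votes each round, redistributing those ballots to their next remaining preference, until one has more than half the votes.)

Round 1: A 14, B 26, C 0, D 34, E 8. C eliminated.
Round 2: A 14, B 26, D 34, E 8. E eliminated.
Round 3: A 14, B 34, D 34. A eliminated.
Round 4: B 48, D 34. B has a majority (≥42).

B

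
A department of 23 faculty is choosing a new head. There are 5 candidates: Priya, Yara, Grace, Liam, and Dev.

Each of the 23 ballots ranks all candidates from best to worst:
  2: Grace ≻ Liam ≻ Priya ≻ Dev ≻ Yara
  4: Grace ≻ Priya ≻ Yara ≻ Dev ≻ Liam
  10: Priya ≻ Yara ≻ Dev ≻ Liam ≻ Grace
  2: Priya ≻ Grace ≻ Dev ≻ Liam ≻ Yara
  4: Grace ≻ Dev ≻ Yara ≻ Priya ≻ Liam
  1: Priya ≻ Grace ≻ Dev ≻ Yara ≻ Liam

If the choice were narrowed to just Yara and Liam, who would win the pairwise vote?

Yara

Yara is ranked above Liam on 19 ballots; Liam above Yara on 4.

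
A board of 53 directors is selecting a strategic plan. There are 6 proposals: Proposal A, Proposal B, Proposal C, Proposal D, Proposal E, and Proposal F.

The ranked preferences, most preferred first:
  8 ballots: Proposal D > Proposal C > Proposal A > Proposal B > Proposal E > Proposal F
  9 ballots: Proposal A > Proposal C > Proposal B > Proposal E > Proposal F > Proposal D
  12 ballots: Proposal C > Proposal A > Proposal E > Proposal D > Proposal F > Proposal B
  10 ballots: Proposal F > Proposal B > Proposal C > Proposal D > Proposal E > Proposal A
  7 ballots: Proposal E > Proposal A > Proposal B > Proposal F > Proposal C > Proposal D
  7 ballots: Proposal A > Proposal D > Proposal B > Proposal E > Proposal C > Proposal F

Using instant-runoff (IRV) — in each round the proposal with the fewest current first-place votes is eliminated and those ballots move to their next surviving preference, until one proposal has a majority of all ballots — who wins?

Round 1: Proposal A 16, Proposal B 0, Proposal C 12, Proposal D 8, Proposal E 7, Proposal F 10. Proposal B eliminated.
Round 2: Proposal A 16, Proposal C 12, Proposal D 8, Proposal E 7, Proposal F 10. Proposal E eliminated.
Round 3: Proposal A 23, Proposal C 12, Proposal D 8, Proposal F 10. Proposal D eliminated.
Round 4: Proposal A 23, Proposal C 20, Proposal F 10. Proposal F eliminated.
Round 5: Proposal A 23, Proposal C 30. Proposal C has a majority (≥27).

Proposal C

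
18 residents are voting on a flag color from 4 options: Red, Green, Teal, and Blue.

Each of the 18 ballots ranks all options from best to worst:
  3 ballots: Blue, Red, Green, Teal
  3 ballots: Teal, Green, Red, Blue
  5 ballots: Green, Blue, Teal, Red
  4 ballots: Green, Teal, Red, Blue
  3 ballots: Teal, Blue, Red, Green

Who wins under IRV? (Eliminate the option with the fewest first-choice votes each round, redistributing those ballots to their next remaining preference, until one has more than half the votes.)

Green

Round 1: Red 0, Green 9, Teal 6, Blue 3. Red eliminated.
Round 2: Green 9, Teal 6, Blue 3. Blue eliminated.
Round 3: Green 12, Teal 6. Green has a majority (≥10).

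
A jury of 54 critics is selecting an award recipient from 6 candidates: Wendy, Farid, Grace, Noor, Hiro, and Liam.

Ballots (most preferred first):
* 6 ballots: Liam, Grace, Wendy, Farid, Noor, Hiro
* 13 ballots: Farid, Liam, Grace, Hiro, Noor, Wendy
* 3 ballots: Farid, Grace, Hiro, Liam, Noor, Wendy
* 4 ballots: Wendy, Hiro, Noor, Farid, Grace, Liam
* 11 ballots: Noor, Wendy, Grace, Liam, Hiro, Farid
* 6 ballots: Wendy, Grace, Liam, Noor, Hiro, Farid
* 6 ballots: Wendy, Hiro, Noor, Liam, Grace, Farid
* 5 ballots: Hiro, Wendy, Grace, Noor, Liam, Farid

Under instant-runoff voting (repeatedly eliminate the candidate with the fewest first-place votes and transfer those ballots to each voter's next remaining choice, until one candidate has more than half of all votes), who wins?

Wendy

Round 1: Wendy 16, Farid 16, Grace 0, Noor 11, Hiro 5, Liam 6. Grace eliminated.
Round 2: Wendy 16, Farid 16, Noor 11, Hiro 5, Liam 6. Hiro eliminated.
Round 3: Wendy 21, Farid 16, Noor 11, Liam 6. Liam eliminated.
Round 4: Wendy 27, Farid 16, Noor 11. Noor eliminated.
Round 5: Wendy 38, Farid 16. Wendy has a majority (≥28).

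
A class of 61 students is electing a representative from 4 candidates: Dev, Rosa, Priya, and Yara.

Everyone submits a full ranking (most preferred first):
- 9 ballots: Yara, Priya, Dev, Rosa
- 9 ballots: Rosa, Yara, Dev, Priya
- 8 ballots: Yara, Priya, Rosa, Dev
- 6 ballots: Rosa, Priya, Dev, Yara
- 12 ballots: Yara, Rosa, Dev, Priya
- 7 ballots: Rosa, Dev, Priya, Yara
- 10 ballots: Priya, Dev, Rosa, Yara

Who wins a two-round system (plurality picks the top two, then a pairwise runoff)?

Rosa

Round 1 first-place votes: Dev 0, Rosa 22, Priya 10, Yara 29. Yara and Rosa advance.
Runoff: Yara is ranked above Rosa on 29 ballots, Rosa above Yara on 32.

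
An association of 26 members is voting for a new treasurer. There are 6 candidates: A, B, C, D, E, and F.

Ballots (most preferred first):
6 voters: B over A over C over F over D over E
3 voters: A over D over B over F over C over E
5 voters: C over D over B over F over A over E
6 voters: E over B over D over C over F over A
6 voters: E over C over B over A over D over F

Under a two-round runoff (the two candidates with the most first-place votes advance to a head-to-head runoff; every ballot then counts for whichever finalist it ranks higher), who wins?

B

Round 1 first-place votes: A 3, B 6, C 5, D 0, E 12, F 0. E and B advance.
Runoff: E is ranked above B on 12 ballots, B above E on 14.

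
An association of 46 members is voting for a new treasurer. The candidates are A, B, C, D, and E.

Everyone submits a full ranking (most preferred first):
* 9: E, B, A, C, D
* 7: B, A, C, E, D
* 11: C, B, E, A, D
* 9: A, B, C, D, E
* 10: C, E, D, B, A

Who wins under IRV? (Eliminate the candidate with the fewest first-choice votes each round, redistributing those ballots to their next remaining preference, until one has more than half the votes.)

A

Round 1: A 9, B 7, C 21, D 0, E 9. D eliminated.
Round 2: A 9, B 7, C 21, E 9. B eliminated.
Round 3: A 16, C 21, E 9. E eliminated.
Round 4: A 25, C 21. A has a majority (≥24).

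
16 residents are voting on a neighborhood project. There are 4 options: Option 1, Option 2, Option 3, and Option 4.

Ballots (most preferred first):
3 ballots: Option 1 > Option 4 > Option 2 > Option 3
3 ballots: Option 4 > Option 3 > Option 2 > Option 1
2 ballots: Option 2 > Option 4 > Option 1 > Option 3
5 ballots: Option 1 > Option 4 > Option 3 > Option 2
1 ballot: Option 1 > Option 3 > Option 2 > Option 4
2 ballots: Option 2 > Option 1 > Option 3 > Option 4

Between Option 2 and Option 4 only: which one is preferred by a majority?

Option 2 is ranked above Option 4 on 5 ballots; Option 4 above Option 2 on 11.

Option 4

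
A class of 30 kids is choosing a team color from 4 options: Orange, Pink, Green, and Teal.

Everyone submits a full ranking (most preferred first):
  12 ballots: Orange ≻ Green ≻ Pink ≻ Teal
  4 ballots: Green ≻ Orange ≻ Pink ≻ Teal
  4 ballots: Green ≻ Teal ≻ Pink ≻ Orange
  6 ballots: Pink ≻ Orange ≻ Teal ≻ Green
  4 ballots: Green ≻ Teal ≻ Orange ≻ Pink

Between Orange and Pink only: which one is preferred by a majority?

Orange

Orange is ranked above Pink on 20 ballots; Pink above Orange on 10.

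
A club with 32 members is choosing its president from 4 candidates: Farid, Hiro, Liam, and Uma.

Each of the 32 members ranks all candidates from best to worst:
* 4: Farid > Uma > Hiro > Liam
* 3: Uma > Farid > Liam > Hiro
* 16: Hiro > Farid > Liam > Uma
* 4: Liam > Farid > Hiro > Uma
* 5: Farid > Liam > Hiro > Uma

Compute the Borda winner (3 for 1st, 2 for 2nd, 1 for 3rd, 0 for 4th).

Farid

Farid: 4×3 + 3×2 + 16×2 + 4×2 + 5×3 = 73
Hiro: 4×1 + 3×0 + 16×3 + 4×1 + 5×1 = 61
Liam: 4×0 + 3×1 + 16×1 + 4×3 + 5×2 = 41
Uma: 4×2 + 3×3 + 16×0 + 4×0 + 5×0 = 17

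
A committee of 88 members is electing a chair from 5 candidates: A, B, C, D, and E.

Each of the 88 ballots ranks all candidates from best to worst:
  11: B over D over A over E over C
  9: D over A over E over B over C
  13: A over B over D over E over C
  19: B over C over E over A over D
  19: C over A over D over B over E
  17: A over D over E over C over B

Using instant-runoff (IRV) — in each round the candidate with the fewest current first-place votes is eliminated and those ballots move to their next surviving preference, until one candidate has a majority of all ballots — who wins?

A

Round 1: A 30, B 30, C 19, D 9, E 0. E eliminated.
Round 2: A 30, B 30, C 19, D 9. D eliminated.
Round 3: A 39, B 30, C 19. C eliminated.
Round 4: A 58, B 30. A has a majority (≥45).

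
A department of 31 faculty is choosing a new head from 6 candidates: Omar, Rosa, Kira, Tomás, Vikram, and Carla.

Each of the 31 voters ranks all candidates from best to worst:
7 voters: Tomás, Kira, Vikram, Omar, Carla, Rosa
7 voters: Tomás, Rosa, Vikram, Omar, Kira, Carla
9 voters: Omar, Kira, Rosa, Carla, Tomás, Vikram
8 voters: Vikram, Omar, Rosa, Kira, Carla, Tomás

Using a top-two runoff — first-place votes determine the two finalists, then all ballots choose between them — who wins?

Omar

Round 1 first-place votes: Omar 9, Rosa 0, Kira 0, Tomás 14, Vikram 8, Carla 0. Tomás and Omar advance.
Runoff: Tomás is ranked above Omar on 14 ballots, Omar above Tomás on 17.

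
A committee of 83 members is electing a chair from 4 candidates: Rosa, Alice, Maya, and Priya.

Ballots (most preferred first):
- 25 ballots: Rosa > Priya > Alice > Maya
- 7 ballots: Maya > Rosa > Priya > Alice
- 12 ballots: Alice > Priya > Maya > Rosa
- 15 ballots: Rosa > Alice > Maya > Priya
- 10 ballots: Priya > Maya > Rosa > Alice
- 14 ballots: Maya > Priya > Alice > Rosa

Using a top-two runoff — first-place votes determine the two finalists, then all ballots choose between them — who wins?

Round 1 first-place votes: Rosa 40, Alice 12, Maya 21, Priya 10. Rosa and Maya advance.
Runoff: Rosa is ranked above Maya on 40 ballots, Maya above Rosa on 43.

Maya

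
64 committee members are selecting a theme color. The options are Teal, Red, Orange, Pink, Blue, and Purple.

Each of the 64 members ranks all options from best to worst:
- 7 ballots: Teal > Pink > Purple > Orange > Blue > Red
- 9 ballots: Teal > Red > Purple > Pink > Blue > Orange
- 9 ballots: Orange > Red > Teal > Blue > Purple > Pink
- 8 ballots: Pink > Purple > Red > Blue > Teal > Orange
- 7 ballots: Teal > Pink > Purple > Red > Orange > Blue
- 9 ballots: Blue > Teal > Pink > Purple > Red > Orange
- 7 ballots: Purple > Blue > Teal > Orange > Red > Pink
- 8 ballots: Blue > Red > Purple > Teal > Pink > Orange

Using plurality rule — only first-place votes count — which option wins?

Teal

First-place votes: Teal 23, Red 0, Orange 9, Pink 8, Blue 17, Purple 7.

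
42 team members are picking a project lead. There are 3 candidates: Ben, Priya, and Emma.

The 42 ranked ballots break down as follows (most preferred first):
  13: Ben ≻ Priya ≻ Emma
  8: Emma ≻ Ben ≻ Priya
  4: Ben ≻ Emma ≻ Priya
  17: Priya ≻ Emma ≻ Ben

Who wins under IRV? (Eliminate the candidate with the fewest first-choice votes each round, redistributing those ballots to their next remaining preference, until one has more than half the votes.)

Ben

Round 1: Ben 17, Priya 17, Emma 8. Emma eliminated.
Round 2: Ben 25, Priya 17. Ben has a majority (≥22).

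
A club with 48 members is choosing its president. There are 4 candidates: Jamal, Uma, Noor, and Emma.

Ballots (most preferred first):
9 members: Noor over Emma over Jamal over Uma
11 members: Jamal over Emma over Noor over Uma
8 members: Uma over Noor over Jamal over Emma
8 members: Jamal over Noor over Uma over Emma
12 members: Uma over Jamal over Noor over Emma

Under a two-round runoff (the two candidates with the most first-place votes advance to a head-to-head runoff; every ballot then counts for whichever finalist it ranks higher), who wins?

Round 1 first-place votes: Jamal 19, Uma 20, Noor 9, Emma 0. Uma and Jamal advance.
Runoff: Uma is ranked above Jamal on 20 ballots, Jamal above Uma on 28.

Jamal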